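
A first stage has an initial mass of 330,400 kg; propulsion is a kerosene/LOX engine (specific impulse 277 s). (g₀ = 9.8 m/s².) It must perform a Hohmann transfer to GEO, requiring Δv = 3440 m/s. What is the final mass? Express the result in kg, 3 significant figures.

final mass ≈ 93000 kg

v_e = Isp · g₀ = 277 × 9.8 = 2714.6 m/s.
m₀/m_f = exp(Δv / v_e) = exp(3440 / 2714.6) = exp(1.2672) = 3.5510.
m_f = m₀ / 3.5510 = 330,400 / 3.5510 = 93,044.2 kg.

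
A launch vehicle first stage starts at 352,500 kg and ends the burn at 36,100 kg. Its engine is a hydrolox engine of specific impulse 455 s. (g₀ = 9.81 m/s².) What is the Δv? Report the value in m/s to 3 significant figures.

v_e = Isp · g₀ = 455 × 9.81 = 4463.6 m/s.
Δv = v_e · ln(m₀/m_f) = 4463.6 × ln(9.765) = 4463.6 × 2.2788 ≈ 10171.3 m/s.

Δv ≈ 10200 m/s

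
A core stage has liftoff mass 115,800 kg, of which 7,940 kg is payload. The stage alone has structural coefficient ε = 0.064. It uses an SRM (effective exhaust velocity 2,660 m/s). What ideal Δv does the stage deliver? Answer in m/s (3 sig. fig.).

Δv ≈ 5460 m/s

Stage wet mass = m₀ − payload = 115,800 − 7,940 = 107,860 kg.
Stage dry mass = ε × stage wet mass = 0.064 × 107,860 = 6,903.04 kg.
Burnout mass m_f = stage dry + payload = 6,903.04 + 7,940 = 14,843.04 kg.
Δv = v_e · ln(115,800/14,843.04) = 2660.0 × ln(7.802) = 2660.0 × 2.0543 ≈ 5465 m/s.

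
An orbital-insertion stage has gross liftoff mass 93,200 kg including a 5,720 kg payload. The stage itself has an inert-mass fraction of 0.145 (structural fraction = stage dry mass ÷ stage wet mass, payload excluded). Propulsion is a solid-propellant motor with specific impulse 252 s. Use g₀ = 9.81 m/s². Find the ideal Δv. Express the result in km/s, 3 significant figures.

Stage wet mass = m₀ − payload = 93,200 − 5,720 = 87,480 kg.
Stage dry mass = ε × stage wet mass = 0.145 × 87,480 = 12,684.6 kg.
Burnout mass m_f = stage dry + payload = 12,684.6 + 5,720 = 18,404.6 kg.
v_e = Isp · g₀ = 252 × 9.81 = 2472.1 m/s.
Using Δv = v_e ln(m₀/m_f): Δv = v_e · ln(93,200/18,404.6) = 2472.1 × ln(5.064) = 2472.1 × 1.6221 ≈ 4010 m/s.

Δv ≈ 4.01 km/s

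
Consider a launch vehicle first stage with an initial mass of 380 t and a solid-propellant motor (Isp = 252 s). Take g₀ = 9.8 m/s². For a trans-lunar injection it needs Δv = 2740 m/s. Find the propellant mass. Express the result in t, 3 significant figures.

propellant mass ≈ 255 t

v_e = Isp · g₀ = 252 × 9.8 = 2469.6 m/s.
m₀/m_f = exp(Δv / v_e) = exp(2740 / 2469.6) = exp(1.1095) = 3.0328.
m_f = 380 / 3.0328 = 125.297 t, so propellant = m₀ − m_f = 380 − 125.297 = 254.703 t.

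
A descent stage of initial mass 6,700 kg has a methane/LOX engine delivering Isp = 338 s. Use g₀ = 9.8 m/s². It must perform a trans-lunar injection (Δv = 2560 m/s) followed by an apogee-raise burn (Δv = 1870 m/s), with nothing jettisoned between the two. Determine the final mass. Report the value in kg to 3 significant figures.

final mass ≈ 1760 kg

v_e = Isp · g₀ = 338 × 9.8 = 3312.4 m/s.
After the first burn: m = 6700 × exp(−2560/3312.4) = 6700 × 0.46169 = 3,093.32 kg.
After the second burn: m = 3,093.32 × exp(−1870/3312.4) = 3,093.32 × 0.56862 = 1,758.92 kg.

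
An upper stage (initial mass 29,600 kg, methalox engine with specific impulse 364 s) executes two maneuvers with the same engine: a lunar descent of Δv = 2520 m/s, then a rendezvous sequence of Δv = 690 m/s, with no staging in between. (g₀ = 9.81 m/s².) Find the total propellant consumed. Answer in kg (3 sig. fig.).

total propellant consumed ≈ 17600 kg

v_e = Isp · g₀ = 364 × 9.81 = 3570.8 m/s.
After the first burn: m = 29600 × exp(−2520/3570.8) = 29600 × 0.49375 = 14,615 kg.
After the second burn: m = 14,615 × exp(−690/3570.8) = 14,615 × 0.82429 = 12,047 kg.
Total propellant = m₀ − m_final = 29600 − 12,047 = 17,553 kg.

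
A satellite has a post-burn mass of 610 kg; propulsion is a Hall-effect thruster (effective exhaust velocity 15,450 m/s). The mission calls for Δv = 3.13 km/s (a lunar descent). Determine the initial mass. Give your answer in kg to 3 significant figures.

m₀/m_f = exp(Δv / v_e) = exp(3130 / 15450.0) = exp(0.2026) = 1.2246.
m₀ = m_f × 1.2246 = 610 × 1.2246 = 747.006 kg.

initial mass ≈ 747 kg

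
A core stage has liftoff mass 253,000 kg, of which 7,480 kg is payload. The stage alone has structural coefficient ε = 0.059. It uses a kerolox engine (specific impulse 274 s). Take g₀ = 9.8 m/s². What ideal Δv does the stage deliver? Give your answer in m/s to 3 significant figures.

Δv ≈ 6560 m/s

Stage wet mass = m₀ − payload = 253,000 − 7,480 = 245,520 kg.
Stage dry mass = ε × stage wet mass = 0.059 × 245,520 = 14,485.7 kg.
Burnout mass m_f = stage dry + payload = 14,485.7 + 7,480 = 21,965.7 kg.
v_e = Isp · g₀ = 274 × 9.8 = 2685.2 m/s.
By the Tsiolkovsky rocket equation, Δv = v_e · ln(253,000/21,965.7) = 2685.2 × ln(11.52) = 2685.2 × 2.4439 ≈ 6562 m/s.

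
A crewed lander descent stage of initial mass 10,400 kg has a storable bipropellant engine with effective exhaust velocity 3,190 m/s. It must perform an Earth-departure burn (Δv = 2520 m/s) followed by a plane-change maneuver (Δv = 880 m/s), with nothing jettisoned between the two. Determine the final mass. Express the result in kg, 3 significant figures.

final mass ≈ 3580 kg

After the first burn: m = 10400 × exp(−2520/3190.0) = 10400 × 0.45386 = 4,720.14 kg.
After the second burn: m = 4,720.14 × exp(−880/3190.0) = 4,720.14 × 0.75892 = 3,582.21 kg.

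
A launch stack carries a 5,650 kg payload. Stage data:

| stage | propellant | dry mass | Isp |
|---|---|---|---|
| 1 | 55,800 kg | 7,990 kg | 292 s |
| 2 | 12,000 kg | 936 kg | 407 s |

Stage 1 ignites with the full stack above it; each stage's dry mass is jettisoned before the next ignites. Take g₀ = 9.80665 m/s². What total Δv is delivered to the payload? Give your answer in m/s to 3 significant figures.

Δv ≈ 7380 m/s

Ignition mass of stage 1 = 55,800+7,990 + 12,000+936 + 5,650 = 82,376 kg.
Stage 1: m₀ = 82,376 kg, m_f = 82,376 − 55,800 = 26,576 kg; Δv = 292×9.80665×ln(3.1) = 2863.5×1.1313 ≈ 3239 m/s.
Stage 2: m₀ = 18,586 kg, m_f = 18,586 − 12,000 = 6,586 kg; Δv = 407×9.80665×ln(2.822) = 3991.3×1.0375 ≈ 4141 m/s.
Total Δv = 3239 + 4141 = 7380 m/s.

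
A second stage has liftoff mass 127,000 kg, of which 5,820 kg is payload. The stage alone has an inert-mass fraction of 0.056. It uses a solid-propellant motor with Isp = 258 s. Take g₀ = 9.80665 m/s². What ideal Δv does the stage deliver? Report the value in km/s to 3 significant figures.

Stage wet mass = m₀ − payload = 127,000 − 5,820 = 121,180 kg.
Stage dry mass = ε × stage wet mass = 0.056 × 121,180 = 6,786.08 kg.
Burnout mass m_f = stage dry + payload = 6,786.08 + 5,820 = 12,606.08 kg.
v_e = Isp · g₀ = 258 × 9.80665 = 2530.1 m/s.
Δv = v_e · ln(127,000/12,606.08) = 2530.1 × ln(10.07) = 2530.1 × 2.3100 ≈ 5845 m/s.

Δv ≈ 5.84 km/s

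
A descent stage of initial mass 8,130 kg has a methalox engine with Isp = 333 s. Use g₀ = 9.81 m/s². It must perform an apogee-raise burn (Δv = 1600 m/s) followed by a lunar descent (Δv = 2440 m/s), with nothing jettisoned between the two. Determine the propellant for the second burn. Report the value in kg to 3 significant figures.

v_e = Isp · g₀ = 333 × 9.81 = 3266.7 m/s.
After the first burn: m = 8130 × exp(−1600/3266.7) = 8130 × 0.61276 = 4,981.74 kg.
After the second burn: m = 4,981.74 × exp(−2440/3266.7) = 4,981.74 × 0.47382 = 2,360.45 kg.
Second-burn propellant = 4,981.74 − 2,360.45 = 2,621.29 kg.

propellant for the second burn ≈ 2620 kg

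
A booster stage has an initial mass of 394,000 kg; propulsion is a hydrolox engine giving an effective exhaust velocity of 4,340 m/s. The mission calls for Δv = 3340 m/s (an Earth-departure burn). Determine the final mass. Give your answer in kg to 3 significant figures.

From the ideal rocket equation, m₀/m_f = exp(Δv / v_e) = exp(3340 / 4340.0) = exp(0.7696) = 2.1589.
m_f = m₀ / 2.1589 = 394,000 / 2.1589 = 182,500 kg.

final mass ≈ 183000 kg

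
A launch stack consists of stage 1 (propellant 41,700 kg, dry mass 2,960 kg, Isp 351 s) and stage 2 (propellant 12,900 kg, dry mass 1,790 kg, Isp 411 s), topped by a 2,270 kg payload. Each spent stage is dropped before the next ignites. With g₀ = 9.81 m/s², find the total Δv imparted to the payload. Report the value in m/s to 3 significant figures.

Δv ≈ 9650 m/s

Ignition mass of stage 1 = 41,700+2,960 + 12,900+1,790 + 2,270 = 61,620 kg.
Stage 1: m₀ = 61,620 kg, m_f = 61,620 − 41,700 = 19,920 kg; Δv = 351×9.81×ln(3.093) = 3443.3×1.1293 ≈ 3888 m/s.
Stage 2: m₀ = 16,960 kg, m_f = 16,960 − 12,900 = 4,060 kg; Δv = 411×9.81×ln(4.177) = 4031.9×1.4297 ≈ 5764 m/s.
Total Δv = 3888 + 5764 = 9652 m/s.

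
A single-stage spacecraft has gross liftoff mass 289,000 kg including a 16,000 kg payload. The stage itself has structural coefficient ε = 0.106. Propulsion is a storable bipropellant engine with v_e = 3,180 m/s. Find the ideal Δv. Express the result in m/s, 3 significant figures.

Δv ≈ 5920 m/s

Stage wet mass = m₀ − payload = 289,000 − 16,000 = 273,000 kg.
Stage dry mass = ε × stage wet mass = 0.106 × 273,000 = 28,938 kg.
Burnout mass m_f = stage dry + payload = 28,938 + 16,000 = 44,938 kg.
Using Δv = v_e ln(m₀/m_f): Δv = v_e · ln(289,000/44,938) = 3180.0 × ln(6.431) = 3180.0 × 1.8611 ≈ 5918 m/s.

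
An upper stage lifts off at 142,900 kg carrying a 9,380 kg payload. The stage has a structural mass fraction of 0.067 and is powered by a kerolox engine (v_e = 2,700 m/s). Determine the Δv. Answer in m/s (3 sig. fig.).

Stage wet mass = m₀ − payload = 142,900 − 9,380 = 133,520 kg.
Stage dry mass = ε × stage wet mass = 0.067 × 133,520 = 8,945.84 kg.
Burnout mass m_f = stage dry + payload = 8,945.84 + 9,380 = 18,325.84 kg.
Rocket equation: Δv = v_e · ln(142,900/18,325.84) = 2700.0 × ln(7.798) = 2700.0 × 2.0538 ≈ 5545 m/s.

Δv ≈ 5550 m/s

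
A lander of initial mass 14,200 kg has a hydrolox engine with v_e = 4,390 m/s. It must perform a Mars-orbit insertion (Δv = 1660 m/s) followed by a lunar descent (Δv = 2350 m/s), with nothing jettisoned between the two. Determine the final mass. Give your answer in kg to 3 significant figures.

After the first burn: m = 14200 × exp(−1660/4390.0) = 14200 × 0.68514 = 9,728.99 kg.
After the second burn: m = 9,728.99 × exp(−2350/4390.0) = 9,728.99 × 0.58549 = 5,696.23 kg.

final mass ≈ 5700 kg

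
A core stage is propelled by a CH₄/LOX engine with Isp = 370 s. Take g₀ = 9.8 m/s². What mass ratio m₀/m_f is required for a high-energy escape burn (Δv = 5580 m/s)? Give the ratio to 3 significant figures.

mass ratio ≈ 4.66

v_e = Isp · g₀ = 370 × 9.8 = 3626.0 m/s.
By the Tsiolkovsky rocket equation, m₀/m_f = exp(Δv / v_e) = exp(5580 / 3626.0) = exp(1.5389) = 4.6594.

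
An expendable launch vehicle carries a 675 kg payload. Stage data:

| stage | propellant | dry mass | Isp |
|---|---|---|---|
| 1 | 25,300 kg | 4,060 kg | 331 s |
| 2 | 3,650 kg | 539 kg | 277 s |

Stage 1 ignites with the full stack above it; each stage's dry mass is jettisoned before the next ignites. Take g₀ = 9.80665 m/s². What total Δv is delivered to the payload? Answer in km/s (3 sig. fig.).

Δv ≈ 8.13 km/s

Ignition mass of stage 1 = 25,300+4,060 + 3,650+539 + 675 = 34,224 kg.
Stage 1: m₀ = 34,224 kg, m_f = 34,224 − 25,300 = 8,924 kg; Δv = 331×9.80665×ln(3.835) = 3246.0×1.3442 ≈ 4363 m/s.
Stage 2: m₀ = 4,864 kg, m_f = 4,864 − 3,650 = 1,214 kg; Δv = 277×9.80665×ln(4.007) = 2716.4×1.3879 ≈ 3770 m/s.
Total Δv = 4363 + 3770 = 8133 m/s.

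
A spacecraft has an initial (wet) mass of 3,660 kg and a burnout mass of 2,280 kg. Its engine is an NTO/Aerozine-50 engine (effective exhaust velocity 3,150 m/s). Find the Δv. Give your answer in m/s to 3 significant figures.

Δv = v_e · ln(m₀/m_f) = 3150.0 × ln(1.605) = 3150.0 × 0.4733 ≈ 1490.9 m/s.

Δv ≈ 1490 m/s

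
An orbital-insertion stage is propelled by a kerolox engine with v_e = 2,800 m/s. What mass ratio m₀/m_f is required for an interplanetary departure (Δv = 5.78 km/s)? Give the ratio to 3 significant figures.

mass ratio ≈ 7.88

m₀/m_f = exp(Δv / v_e) = exp(5780 / 2800.0) = exp(2.0643) = 7.8797.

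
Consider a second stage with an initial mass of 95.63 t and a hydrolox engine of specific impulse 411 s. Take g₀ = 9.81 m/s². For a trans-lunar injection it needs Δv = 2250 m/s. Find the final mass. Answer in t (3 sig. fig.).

final mass ≈ 54.7 t

v_e = Isp · g₀ = 411 × 9.81 = 4031.9 m/s.
m₀/m_f = exp(Δv / v_e) = exp(2250 / 4031.9) = exp(0.5580) = 1.7473.
m_f = m₀ / 1.7473 = 95.63 / 1.7473 = 54.7302 t.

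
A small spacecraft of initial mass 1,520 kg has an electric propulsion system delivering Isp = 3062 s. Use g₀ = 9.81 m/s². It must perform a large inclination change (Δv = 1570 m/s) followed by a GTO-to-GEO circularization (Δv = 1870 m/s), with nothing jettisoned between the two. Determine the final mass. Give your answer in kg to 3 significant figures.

final mass ≈ 1360 kg

v_e = Isp · g₀ = 3062 × 9.81 = 30038.2 m/s.
After the first burn: m = 1520 × exp(−1570/30038.2) = 1520 × 0.94908 = 1,442.6 kg.
After the second burn: m = 1,442.6 × exp(−1870/30038.2) = 1,442.6 × 0.93964 = 1,355.52 kg.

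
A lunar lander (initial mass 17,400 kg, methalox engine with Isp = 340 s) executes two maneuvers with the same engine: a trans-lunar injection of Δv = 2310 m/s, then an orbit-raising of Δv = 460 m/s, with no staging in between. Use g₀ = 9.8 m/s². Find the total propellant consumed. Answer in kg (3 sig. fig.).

v_e = Isp · g₀ = 340 × 9.8 = 3332.0 m/s.
After the first burn: m = 17400 × exp(−2310/3332.0) = 17400 × 0.49993 = 8,698.78 kg.
After the second burn: m = 8,698.78 × exp(−460/3332.0) = 8,698.78 × 0.87105 = 7,577.07 kg.
Total propellant = m₀ − m_final = 17400 − 7,577.07 = 9,822.93 kg.

total propellant consumed ≈ 9820 kg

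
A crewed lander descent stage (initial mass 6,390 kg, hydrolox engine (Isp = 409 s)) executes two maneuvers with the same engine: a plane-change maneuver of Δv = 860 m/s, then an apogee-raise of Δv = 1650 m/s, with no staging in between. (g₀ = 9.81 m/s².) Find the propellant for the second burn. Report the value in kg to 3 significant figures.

propellant for the second burn ≈ 1740 kg

v_e = Isp · g₀ = 409 × 9.81 = 4012.3 m/s.
After the first burn: m = 6390 × exp(−860/4012.3) = 6390 × 0.80707 = 5,157.18 kg.
After the second burn: m = 5,157.18 × exp(−1650/4012.3) = 5,157.18 × 0.66283 = 3,418.33 kg.
Second-burn propellant = 5,157.18 − 3,418.33 = 1,738.85 kg.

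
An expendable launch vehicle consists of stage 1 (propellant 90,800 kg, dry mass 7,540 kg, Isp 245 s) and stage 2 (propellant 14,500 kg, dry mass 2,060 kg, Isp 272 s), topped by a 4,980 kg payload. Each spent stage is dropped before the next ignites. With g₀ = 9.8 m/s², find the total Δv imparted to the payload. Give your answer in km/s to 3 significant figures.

Δv ≈ 6.38 km/s

Ignition mass of stage 1 = 90,800+7,540 + 14,500+2,060 + 4,980 = 119,880 kg.
Stage 1: m₀ = 119,880 kg, m_f = 119,880 − 90,800 = 29,080 kg; Δv = 245×9.8×ln(4.122) = 2401.0×1.4164 ≈ 3401 m/s.
Stage 2: m₀ = 21,540 kg, m_f = 21,540 − 14,500 = 7,040 kg; Δv = 272×9.8×ln(3.06) = 2665.6×1.1183 ≈ 2981 m/s.
Total Δv = 3401 + 2981 = 6382 m/s.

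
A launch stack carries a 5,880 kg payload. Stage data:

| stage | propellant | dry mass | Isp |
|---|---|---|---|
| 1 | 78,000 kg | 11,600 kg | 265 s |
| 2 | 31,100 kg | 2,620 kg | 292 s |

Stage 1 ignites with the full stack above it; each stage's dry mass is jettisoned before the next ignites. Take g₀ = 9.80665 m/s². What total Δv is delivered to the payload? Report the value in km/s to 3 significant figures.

Ignition mass of stage 1 = 78,000+11,600 + 31,100+2,620 + 5,880 = 129,200 kg.
Stage 1: m₀ = 129,200 kg, m_f = 129,200 − 78,000 = 51,200 kg; Δv = 265×9.80665×ln(2.523) = 2598.8×0.9256 ≈ 2405 m/s.
Stage 2: m₀ = 39,600 kg, m_f = 39,600 − 31,100 = 8,500 kg; Δv = 292×9.80665×ln(4.659) = 2863.5×1.5388 ≈ 4406 m/s.
Total Δv = 2405 + 4406 = 6811 m/s.

Δv ≈ 6.81 km/s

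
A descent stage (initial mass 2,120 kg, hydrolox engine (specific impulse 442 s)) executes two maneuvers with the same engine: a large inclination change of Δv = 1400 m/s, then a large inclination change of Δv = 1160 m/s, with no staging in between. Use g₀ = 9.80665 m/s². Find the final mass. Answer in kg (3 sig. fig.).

final mass ≈ 1170 kg

v_e = Isp · g₀ = 442 × 9.80665 = 4334.5 m/s.
After the first burn: m = 2120 × exp(−1400/4334.5) = 2120 × 0.72398 = 1,534.84 kg.
After the second burn: m = 1,534.84 × exp(−1160/4334.5) = 1,534.84 × 0.76520 = 1,174.46 kg.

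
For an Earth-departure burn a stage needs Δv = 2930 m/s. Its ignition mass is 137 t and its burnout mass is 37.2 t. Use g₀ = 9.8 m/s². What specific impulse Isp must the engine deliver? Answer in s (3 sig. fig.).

Isp ≈ 229 s

ln(m₀/m_f) = ln(137000/37200) = ln(3.683) = 1.3037.
From the ideal rocket equation, v_e = Δv / ln(m₀/m_f) = 2930 / 1.3037 = 2247.5 m/s.
Isp = v_e / g₀ = 2247.5 / 9.8 = 229.3 s.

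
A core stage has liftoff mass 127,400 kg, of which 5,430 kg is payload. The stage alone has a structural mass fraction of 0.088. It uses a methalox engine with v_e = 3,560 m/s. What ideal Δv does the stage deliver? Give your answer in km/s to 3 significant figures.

Δv ≈ 7.35 km/s

Stage wet mass = m₀ − payload = 127,400 − 5,430 = 121,970 kg.
Stage dry mass = ε × stage wet mass = 0.088 × 121,970 = 10,733.4 kg.
Burnout mass m_f = stage dry + payload = 10,733.4 + 5,430 = 16,163.4 kg.
Δv = v_e · ln(127,400/16,163.4) = 3560.0 × ln(7.882) = 3560.0 × 2.0646 ≈ 7350 m/s.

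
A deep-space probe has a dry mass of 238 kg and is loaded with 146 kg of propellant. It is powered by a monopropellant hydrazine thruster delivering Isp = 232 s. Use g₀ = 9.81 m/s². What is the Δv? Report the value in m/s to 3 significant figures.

v_e = Isp · g₀ = 232 × 9.81 = 2275.9 m/s.
m₀ = m_dry + m_prop = 238 + 146 = 384 kg.
By the Tsiolkovsky rocket equation, Δv = v_e · ln(m₀/m_f) = 2275.9 × ln(1.613) = 2275.9 × 0.4784 ≈ 1088.7 m/s.

Δv ≈ 1090 m/s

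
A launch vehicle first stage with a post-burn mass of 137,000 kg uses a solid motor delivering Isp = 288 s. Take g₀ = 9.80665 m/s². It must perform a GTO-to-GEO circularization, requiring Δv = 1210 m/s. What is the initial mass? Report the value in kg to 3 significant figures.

initial mass ≈ 210000 kg

v_e = Isp · g₀ = 288 × 9.80665 = 2824.3 m/s.
Using Δv = v_e ln(m₀/m_f): m₀/m_f = exp(Δv / v_e) = exp(1210 / 2824.3) = exp(0.4284) = 1.5348.
m₀ = m_f × 1.5348 = 137,000 × 1.5348 = 210,268 kg.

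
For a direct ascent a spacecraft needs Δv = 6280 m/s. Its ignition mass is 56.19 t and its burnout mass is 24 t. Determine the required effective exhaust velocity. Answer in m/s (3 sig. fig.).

v_e ≈ 7380 m/s

ln(m₀/m_f) = ln(56190/24000) = ln(2.341) = 0.8507.
Rocket equation: v_e = Δv / ln(m₀/m_f) = 6280 / 0.8507 = 7382.3 m/s.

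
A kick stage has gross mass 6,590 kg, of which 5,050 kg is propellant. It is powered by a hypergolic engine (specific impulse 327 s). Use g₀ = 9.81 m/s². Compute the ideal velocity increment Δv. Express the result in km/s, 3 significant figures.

Δv ≈ 4.66 km/s

v_e = Isp · g₀ = 327 × 9.81 = 3207.9 m/s.
m_f = m₀ − m_prop = 6,590 − 5,050 = 1,540 kg.
From the ideal rocket equation, Δv = v_e · ln(m₀/m_f) = 3207.9 × ln(4.279) = 3207.9 × 1.4538 ≈ 4663.5 m/s.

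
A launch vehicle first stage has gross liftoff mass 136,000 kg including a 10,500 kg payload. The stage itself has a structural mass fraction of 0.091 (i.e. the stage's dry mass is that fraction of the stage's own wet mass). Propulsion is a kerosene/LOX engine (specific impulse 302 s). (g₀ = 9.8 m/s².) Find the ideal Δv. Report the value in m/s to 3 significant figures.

Stage wet mass = m₀ − payload = 136,000 − 10,500 = 125,500 kg.
Stage dry mass = ε × stage wet mass = 0.091 × 125,500 = 11,420.5 kg.
Burnout mass m_f = stage dry + payload = 11,420.5 + 10,500 = 21,920.5 kg.
v_e = Isp · g₀ = 302 × 9.8 = 2959.6 m/s.
Δv = v_e · ln(136,000/21,920.5) = 2959.6 × ln(6.204) = 2959.6 × 1.8252 ≈ 5402 m/s.

Δv ≈ 5400 m/s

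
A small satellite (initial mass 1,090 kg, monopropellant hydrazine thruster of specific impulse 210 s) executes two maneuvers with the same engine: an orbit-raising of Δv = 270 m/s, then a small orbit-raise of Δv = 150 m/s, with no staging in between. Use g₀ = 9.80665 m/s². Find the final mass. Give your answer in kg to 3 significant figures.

final mass ≈ 889 kg

v_e = Isp · g₀ = 210 × 9.80665 = 2059.4 m/s.
After the first burn: m = 1090 × exp(−270/2059.4) = 1090 × 0.87712 = 956.061 kg.
After the second burn: m = 956.061 × exp(−150/2059.4) = 956.061 × 0.92975 = 888.898 kg.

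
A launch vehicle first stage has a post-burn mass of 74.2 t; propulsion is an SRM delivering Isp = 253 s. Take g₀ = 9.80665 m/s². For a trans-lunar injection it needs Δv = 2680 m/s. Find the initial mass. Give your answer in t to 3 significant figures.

v_e = Isp · g₀ = 253 × 9.80665 = 2481.1 m/s.
By the Tsiolkovsky rocket equation, m₀/m_f = exp(Δv / v_e) = exp(2680 / 2481.1) = exp(1.0802) = 2.9452.
m₀ = m_f × 2.9452 = 74.2 × 2.9452 = 218.534 t.

initial mass ≈ 219 t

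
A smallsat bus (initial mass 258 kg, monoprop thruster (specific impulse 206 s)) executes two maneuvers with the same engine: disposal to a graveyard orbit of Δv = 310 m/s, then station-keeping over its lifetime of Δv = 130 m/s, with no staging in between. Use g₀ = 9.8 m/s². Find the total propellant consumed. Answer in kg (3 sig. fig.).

total propellant consumed ≈ 50.5 kg

v_e = Isp · g₀ = 206 × 9.8 = 2018.8 m/s.
After the first burn: m = 258 × exp(−310/2018.8) = 258 × 0.85765 = 221.274 kg.
After the second burn: m = 221.274 × exp(−130/2018.8) = 221.274 × 0.93763 = 207.473 kg.
Total propellant = m₀ − m_final = 258 − 207.473 = 50.527 kg.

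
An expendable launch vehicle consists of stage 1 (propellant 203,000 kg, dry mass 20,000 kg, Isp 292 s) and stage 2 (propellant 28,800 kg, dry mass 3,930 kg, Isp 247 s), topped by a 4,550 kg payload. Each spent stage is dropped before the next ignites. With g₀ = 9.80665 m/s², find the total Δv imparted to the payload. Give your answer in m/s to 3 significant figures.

Ignition mass of stage 1 = 203,000+20,000 + 28,800+3,930 + 4,550 = 260,280 kg.
Stage 1: m₀ = 260,280 kg, m_f = 260,280 − 203,000 = 57,280 kg; Δv = 292×9.80665×ln(4.544) = 2863.5×1.5138 ≈ 4335 m/s.
Stage 2: m₀ = 37,280 kg, m_f = 37,280 − 28,800 = 8,480 kg; Δv = 247×9.80665×ln(4.396) = 2422.2×1.4807 ≈ 3587 m/s.
Total Δv = 4335 + 3587 = 7922 m/s.

Δv ≈ 7920 m/s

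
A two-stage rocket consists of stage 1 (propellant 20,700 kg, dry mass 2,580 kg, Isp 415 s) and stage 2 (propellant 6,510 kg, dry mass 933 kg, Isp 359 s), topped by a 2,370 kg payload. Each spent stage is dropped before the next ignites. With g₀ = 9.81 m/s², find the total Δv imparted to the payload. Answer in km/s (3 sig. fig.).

Δv ≈ 7.83 km/s

Ignition mass of stage 1 = 20,700+2,580 + 6,510+933 + 2,370 = 33,093 kg.
Stage 1: m₀ = 33,093 kg, m_f = 33,093 − 20,700 = 12,393 kg; Δv = 415×9.81×ln(2.67) = 4071.2×0.9822 ≈ 3999 m/s.
Stage 2: m₀ = 9,813 kg, m_f = 9,813 − 6,510 = 3,303 kg; Δv = 359×9.81×ln(2.971) = 3521.8×1.0889 ≈ 3835 m/s.
Total Δv = 3999 + 3835 = 7834 m/s.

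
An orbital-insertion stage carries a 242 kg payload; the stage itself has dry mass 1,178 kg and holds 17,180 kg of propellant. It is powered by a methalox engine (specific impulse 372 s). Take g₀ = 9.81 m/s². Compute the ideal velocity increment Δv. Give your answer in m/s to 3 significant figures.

v_e = Isp · g₀ = 372 × 9.81 = 3649.3 m/s.
m₀ = payload + dry + propellant = 242 + 1,178 + 17,180 = 18,600 kg.
m_f = payload + dry = 242 + 1,178 = 1,420 kg.
Rocket equation: Δv = v_e · ln(m₀/m_f) = 3649.3 × ln(13.1) = 3649.3 × 2.5725 ≈ 9387.9 m/s.

Δv ≈ 9390 m/s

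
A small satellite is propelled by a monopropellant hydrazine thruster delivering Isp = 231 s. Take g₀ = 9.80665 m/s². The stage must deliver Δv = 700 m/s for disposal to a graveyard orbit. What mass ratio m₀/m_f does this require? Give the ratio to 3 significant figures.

mass ratio ≈ 1.36

v_e = Isp · g₀ = 231 × 9.80665 = 2265.3 m/s.
By the Tsiolkovsky rocket equation, m₀/m_f = exp(Δv / v_e) = exp(700 / 2265.3) = exp(0.3090) = 1.3621.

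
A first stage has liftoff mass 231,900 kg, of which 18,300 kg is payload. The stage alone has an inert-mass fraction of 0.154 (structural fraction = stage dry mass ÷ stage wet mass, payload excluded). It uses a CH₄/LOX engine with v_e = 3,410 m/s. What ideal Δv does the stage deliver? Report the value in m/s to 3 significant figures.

Δv ≈ 5150 m/s

Stage wet mass = m₀ − payload = 231,900 − 18,300 = 213,600 kg.
Stage dry mass = ε × stage wet mass = 0.154 × 213,600 = 32,894.4 kg.
Burnout mass m_f = stage dry + payload = 32,894.4 + 18,300 = 51,194.4 kg.
Δv = v_e · ln(231,900/51,194.4) = 3410.0 × ln(4.53) = 3410.0 × 1.5107 ≈ 5151 m/s.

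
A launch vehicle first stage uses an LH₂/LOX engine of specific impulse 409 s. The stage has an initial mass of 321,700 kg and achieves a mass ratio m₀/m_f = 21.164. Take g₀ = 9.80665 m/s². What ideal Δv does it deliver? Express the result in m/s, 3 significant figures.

Δv ≈ 12200 m/s

v_e = Isp · g₀ = 409 × 9.80665 = 4010.9 m/s.
Δv = v_e · ln(21.164) = 4010.9 × 3.0523 ≈ 12242.5 m/s.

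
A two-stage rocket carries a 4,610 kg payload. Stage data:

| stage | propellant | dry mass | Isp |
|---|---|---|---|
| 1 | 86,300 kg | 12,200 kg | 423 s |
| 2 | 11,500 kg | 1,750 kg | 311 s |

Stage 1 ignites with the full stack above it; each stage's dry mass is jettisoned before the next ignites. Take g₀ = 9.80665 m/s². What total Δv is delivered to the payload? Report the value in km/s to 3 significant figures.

Δv ≈ 8.76 km/s

Ignition mass of stage 1 = 86,300+12,200 + 11,500+1,750 + 4,610 = 116,360 kg.
Stage 1: m₀ = 116,360 kg, m_f = 116,360 − 86,300 = 30,060 kg; Δv = 423×9.80665×ln(3.871) = 4148.2×1.3535 ≈ 5615 m/s.
Stage 2: m₀ = 17,860 kg, m_f = 17,860 − 11,500 = 6,360 kg; Δv = 311×9.80665×ln(2.808) = 3049.9×1.0325 ≈ 3149 m/s.
Total Δv = 5615 + 3149 = 8764 m/s.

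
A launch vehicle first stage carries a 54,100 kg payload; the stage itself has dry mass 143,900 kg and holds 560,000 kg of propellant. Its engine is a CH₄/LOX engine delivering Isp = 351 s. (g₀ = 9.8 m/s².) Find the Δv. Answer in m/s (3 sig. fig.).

v_e = Isp · g₀ = 351 × 9.8 = 3439.8 m/s.
m₀ = payload + dry + propellant = 54,100 + 143,900 + 560,000 = 758,000 kg.
m_f = payload + dry = 54,100 + 143,900 = 198,000 kg.
Δv = v_e · ln(m₀/m_f) = 3439.8 × ln(3.828) = 3439.8 × 1.3424 ≈ 4617.6 m/s.

Δv ≈ 4620 m/s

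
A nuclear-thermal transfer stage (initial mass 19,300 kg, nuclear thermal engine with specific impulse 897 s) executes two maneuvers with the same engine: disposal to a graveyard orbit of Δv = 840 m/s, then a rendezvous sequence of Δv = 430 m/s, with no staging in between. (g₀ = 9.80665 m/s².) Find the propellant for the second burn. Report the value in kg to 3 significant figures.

v_e = Isp · g₀ = 897 × 9.80665 = 8796.6 m/s.
After the first burn: m = 19300 × exp(−840/8796.6) = 19300 × 0.90893 = 17,542.3 kg.
After the second burn: m = 17,542.3 × exp(−430/8796.6) = 17,542.3 × 0.95229 = 16,705.4 kg.
Second-burn propellant = 17,542.3 − 16,705.4 = 836.9 kg.

propellant for the second burn ≈ 837 kg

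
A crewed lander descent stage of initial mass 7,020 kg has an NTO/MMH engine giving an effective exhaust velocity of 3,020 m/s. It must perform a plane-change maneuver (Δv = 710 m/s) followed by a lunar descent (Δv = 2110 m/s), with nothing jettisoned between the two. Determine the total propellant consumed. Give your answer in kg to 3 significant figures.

After the first burn: m = 7020 × exp(−710/3020.0) = 7020 × 0.79049 = 5,549.24 kg.
After the second burn: m = 5,549.24 × exp(−2110/3020.0) = 5,549.24 × 0.49724 = 2,759.3 kg.
Total propellant = m₀ − m_final = 7020 − 2,759.3 = 4,260.7 kg.

total propellant consumed ≈ 4260 kg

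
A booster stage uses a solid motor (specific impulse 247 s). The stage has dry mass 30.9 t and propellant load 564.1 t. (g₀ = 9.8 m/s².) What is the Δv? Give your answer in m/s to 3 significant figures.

Δv ≈ 7160 m/s

v_e = Isp · g₀ = 247 × 9.8 = 2420.6 m/s.
m₀ = m_dry + m_prop = 30.9 + 564.1 = 595 t.
By the Tsiolkovsky rocket equation, Δv = v_e · ln(m₀/m_f) = 2420.6 × ln(19.26) = 2420.6 × 2.9578 ≈ 7159.7 m/s.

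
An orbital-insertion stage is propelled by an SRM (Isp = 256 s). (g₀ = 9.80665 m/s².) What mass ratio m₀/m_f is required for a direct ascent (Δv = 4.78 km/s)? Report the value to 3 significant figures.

v_e = Isp · g₀ = 256 × 9.80665 = 2510.5 m/s.
m₀/m_f = exp(Δv / v_e) = exp(4780 / 2510.5) = exp(1.9040) = 6.7127.

mass ratio ≈ 6.71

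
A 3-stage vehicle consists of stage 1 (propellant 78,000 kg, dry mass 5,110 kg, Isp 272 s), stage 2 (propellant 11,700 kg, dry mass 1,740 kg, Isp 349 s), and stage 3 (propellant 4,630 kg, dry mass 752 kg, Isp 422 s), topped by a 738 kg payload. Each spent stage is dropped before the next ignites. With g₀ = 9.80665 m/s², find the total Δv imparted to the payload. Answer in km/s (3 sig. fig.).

Ignition mass of stage 1 = 78,000+5,110 + 11,700+1,740 + 4,630+752 + 738 = 102,670 kg.
Stage 1: m₀ = 102,670 kg, m_f = 102,670 − 78,000 = 24,670 kg; Δv = 272×9.80665×ln(4.162) = 2667.4×1.4259 ≈ 3804 m/s.
Stage 2: m₀ = 19,560 kg, m_f = 19,560 − 11,700 = 7,860 kg; Δv = 349×9.80665×ln(2.489) = 3422.5×0.9117 ≈ 3120 m/s.
Stage 3: m₀ = 6,120 kg, m_f = 6,120 − 4,630 = 1,490 kg; Δv = 422×9.80665×ln(4.107) = 4138.4×1.4128 ≈ 5847 m/s.
Total Δv = 3804 + 3120 + 5847 = 12771 m/s.

Δv ≈ 12.8 km/s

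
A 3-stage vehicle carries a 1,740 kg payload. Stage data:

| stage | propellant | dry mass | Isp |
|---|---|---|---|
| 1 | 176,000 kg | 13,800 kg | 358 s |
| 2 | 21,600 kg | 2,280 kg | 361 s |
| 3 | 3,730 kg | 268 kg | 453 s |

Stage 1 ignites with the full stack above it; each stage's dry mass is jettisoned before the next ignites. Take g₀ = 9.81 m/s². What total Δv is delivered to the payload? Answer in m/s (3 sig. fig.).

Δv ≈ 15000 m/s

Ignition mass of stage 1 = 176,000+13,800 + 21,600+2,280 + 3,730+268 + 1,740 = 219,418 kg.
Stage 1: m₀ = 219,418 kg, m_f = 219,418 − 176,000 = 43,418 kg; Δv = 358×9.81×ln(5.054) = 3512.0×1.6201 ≈ 5690 m/s.
Stage 2: m₀ = 29,618 kg, m_f = 29,618 − 21,600 = 8,018 kg; Δv = 361×9.81×ln(3.694) = 3541.4×1.3067 ≈ 4628 m/s.
Stage 3: m₀ = 5,738 kg, m_f = 5,738 − 3,730 = 2,008 kg; Δv = 453×9.81×ln(2.858) = 4443.9×1.0500 ≈ 4666 m/s.
Total Δv = 5690 + 4628 + 4666 = 14984 m/s.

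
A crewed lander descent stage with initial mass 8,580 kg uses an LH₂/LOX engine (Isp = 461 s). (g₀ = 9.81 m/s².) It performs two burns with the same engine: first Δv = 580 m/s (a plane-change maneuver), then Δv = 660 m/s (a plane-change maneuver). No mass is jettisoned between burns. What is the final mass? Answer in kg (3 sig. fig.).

v_e = Isp · g₀ = 461 × 9.81 = 4522.4 m/s.
After the first burn: m = 8580 × exp(−580/4522.4) = 8580 × 0.87963 = 7,547.23 kg.
After the second burn: m = 7,547.23 × exp(−660/4522.4) = 7,547.23 × 0.86421 = 6,522.39 kg.

final mass ≈ 6520 kg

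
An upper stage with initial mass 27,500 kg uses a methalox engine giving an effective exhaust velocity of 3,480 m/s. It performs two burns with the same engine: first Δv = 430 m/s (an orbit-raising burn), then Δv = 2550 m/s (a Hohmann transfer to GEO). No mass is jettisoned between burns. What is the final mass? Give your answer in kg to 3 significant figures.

final mass ≈ 11700 kg

After the first burn: m = 27500 × exp(−430/3480.0) = 27500 × 0.88377 = 24,303.7 kg.
After the second burn: m = 24,303.7 × exp(−2550/3480.0) = 24,303.7 × 0.48058 = 11,679.9 kg.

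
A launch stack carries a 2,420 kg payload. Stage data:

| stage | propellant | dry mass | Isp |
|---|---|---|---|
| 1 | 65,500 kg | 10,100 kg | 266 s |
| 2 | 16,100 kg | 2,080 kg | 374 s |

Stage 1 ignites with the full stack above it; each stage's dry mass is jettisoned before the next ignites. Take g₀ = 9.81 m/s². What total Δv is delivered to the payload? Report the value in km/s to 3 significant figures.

Ignition mass of stage 1 = 65,500+10,100 + 16,100+2,080 + 2,420 = 96,200 kg.
Stage 1: m₀ = 96,200 kg, m_f = 96,200 − 65,500 = 30,700 kg; Δv = 266×9.81×ln(3.134) = 2609.5×1.1422 ≈ 2980 m/s.
Stage 2: m₀ = 20,600 kg, m_f = 20,600 − 16,100 = 4,500 kg; Δv = 374×9.81×ln(4.578) = 3668.9×1.5212 ≈ 5581 m/s.
Total Δv = 2980 + 5581 = 8561 m/s.

Δv ≈ 8.56 km/s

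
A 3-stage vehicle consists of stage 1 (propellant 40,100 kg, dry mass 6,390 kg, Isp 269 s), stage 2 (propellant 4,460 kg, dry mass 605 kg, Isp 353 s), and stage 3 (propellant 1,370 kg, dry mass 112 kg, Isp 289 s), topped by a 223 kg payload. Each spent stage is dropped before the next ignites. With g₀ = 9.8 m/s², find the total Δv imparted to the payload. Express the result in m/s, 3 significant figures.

Ignition mass of stage 1 = 40,100+6,390 + 4,460+605 + 1,370+112 + 223 = 53,260 kg.
Stage 1: m₀ = 53,260 kg, m_f = 53,260 − 40,100 = 13,160 kg; Δv = 269×9.8×ln(4.047) = 2636.2×1.3980 ≈ 3685 m/s.
Stage 2: m₀ = 6,770 kg, m_f = 6,770 − 4,460 = 2,310 kg; Δv = 353×9.8×ln(2.931) = 3459.4×1.0753 ≈ 3720 m/s.
Stage 3: m₀ = 1,705 kg, m_f = 1,705 − 1,370 = 335 kg; Δv = 289×9.8×ln(5.09) = 2832.2×1.6272 ≈ 4609 m/s.
Total Δv = 3685 + 3720 + 4609 = 12014 m/s.

Δv ≈ 12000 m/s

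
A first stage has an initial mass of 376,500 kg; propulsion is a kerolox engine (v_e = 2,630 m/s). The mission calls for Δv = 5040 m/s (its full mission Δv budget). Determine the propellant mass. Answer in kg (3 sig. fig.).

propellant mass ≈ 321000 kg

Using Δv = v_e ln(m₀/m_f): m₀/m_f = exp(Δv / v_e) = exp(5040 / 2630.0) = exp(1.9163) = 6.7961.
m_f = 376,500 / 6.7961 = 55,399.4 kg, so propellant = m₀ − m_f = 376,500 − 55,399.4 = 321,100.6 kg.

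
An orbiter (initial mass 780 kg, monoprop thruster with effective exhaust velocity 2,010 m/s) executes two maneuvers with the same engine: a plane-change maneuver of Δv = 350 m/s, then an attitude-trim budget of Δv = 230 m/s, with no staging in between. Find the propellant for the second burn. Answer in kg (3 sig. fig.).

After the first burn: m = 780 × exp(−350/2010.0) = 780 × 0.84019 = 655.348 kg.
After the second burn: m = 655.348 × exp(−230/2010.0) = 655.348 × 0.89188 = 584.492 kg.
Second-burn propellant = 655.348 − 584.492 = 70.856 kg.

propellant for the second burn ≈ 70.9 kg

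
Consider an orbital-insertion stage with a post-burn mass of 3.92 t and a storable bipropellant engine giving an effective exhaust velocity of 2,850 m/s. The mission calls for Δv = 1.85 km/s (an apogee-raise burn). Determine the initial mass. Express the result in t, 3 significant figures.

initial mass ≈ 7.50 t

m₀/m_f = exp(Δv / v_e) = exp(1850 / 2850.0) = exp(0.6491) = 1.9139.
m₀ = m_f × 1.9139 = 3.92 × 1.9139 = 7.50249 t.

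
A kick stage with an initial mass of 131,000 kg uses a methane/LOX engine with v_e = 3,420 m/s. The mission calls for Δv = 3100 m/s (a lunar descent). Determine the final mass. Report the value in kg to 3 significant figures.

From the ideal rocket equation, m₀/m_f = exp(Δv / v_e) = exp(3100 / 3420.0) = exp(0.9064) = 2.4755.
m_f = m₀ / 2.4755 = 131,000 / 2.4755 = 52,918.6 kg.

final mass ≈ 52900 kg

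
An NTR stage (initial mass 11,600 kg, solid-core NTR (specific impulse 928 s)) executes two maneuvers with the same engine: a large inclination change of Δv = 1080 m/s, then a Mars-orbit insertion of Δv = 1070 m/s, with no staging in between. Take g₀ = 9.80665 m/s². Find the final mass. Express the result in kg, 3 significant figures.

final mass ≈ 9160 kg

v_e = Isp · g₀ = 928 × 9.80665 = 9100.6 m/s.
After the first burn: m = 11600 × exp(−1080/9100.6) = 11600 × 0.88810 = 10,302 kg.
After the second burn: m = 10,302 × exp(−1070/9100.6) = 10,302 × 0.88907 = 9,159.2 kg.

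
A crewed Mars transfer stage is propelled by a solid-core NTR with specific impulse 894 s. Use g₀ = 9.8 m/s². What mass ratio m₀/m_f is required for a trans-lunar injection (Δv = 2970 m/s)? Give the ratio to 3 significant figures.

mass ratio ≈ 1.40

v_e = Isp · g₀ = 894 × 9.8 = 8761.2 m/s.
From the ideal rocket equation, m₀/m_f = exp(Δv / v_e) = exp(2970 / 8761.2) = exp(0.3390) = 1.4035.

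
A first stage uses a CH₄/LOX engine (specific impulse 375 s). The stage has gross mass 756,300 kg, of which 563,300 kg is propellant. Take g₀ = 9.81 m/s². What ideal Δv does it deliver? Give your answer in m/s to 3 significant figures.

Δv ≈ 5020 m/s

v_e = Isp · g₀ = 375 × 9.81 = 3678.8 m/s.
m_f = m₀ − m_prop = 756,300 − 563,300 = 193,000 kg.
By the Tsiolkovsky rocket equation, Δv = v_e · ln(m₀/m_f) = 3678.8 × ln(3.919) = 3678.8 × 1.3657 ≈ 5024.2 m/s.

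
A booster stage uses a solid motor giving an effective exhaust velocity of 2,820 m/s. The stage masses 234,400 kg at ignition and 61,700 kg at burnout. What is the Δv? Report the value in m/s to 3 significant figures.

Δv = v_e · ln(m₀/m_f) = 2820.0 × ln(3.799) = 2820.0 × 1.3347 ≈ 3764.0 m/s.

Δv ≈ 3760 m/s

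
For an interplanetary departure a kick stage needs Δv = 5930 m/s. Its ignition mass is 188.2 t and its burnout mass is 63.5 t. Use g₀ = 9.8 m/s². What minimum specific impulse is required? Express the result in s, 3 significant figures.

Isp ≈ 557 s

ln(m₀/m_f) = ln(188200/63500) = ln(2.964) = 1.0865.
Rocket equation: v_e = Δv / ln(m₀/m_f) = 5930 / 1.0865 = 5458.1 m/s.
Isp = v_e / g₀ = 5458.1 / 9.8 = 556.9 s.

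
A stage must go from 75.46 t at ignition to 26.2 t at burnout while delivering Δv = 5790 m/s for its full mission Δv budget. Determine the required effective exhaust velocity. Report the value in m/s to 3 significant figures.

v_e ≈ 5470 m/s

ln(m₀/m_f) = ln(75460/26200) = ln(2.88) = 1.0578.
Using Δv = v_e ln(m₀/m_f): v_e = Δv / ln(m₀/m_f) = 5790 / 1.0578 = 5473.4 m/s.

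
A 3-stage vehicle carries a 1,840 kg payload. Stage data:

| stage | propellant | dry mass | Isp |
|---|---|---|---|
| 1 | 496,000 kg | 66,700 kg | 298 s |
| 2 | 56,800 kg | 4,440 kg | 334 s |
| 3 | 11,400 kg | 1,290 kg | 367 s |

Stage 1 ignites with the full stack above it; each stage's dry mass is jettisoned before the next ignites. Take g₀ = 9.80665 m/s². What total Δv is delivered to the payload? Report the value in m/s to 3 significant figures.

Δv ≈ 14400 m/s

Ignition mass of stage 1 = 496,000+66,700 + 56,800+4,440 + 11,400+1,290 + 1,840 = 638,470 kg.
Stage 1: m₀ = 638,470 kg, m_f = 638,470 − 496,000 = 142,470 kg; Δv = 298×9.80665×ln(4.481) = 2922.4×1.4999 ≈ 4383 m/s.
Stage 2: m₀ = 75,770 kg, m_f = 75,770 − 56,800 = 18,970 kg; Δv = 334×9.80665×ln(3.994) = 3275.4×1.3848 ≈ 4536 m/s.
Stage 3: m₀ = 14,530 kg, m_f = 14,530 − 11,400 = 3,130 kg; Δv = 367×9.80665×ln(4.642) = 3599.0×1.5352 ≈ 5525 m/s.
Total Δv = 4383 + 4536 + 5525 = 14444 m/s.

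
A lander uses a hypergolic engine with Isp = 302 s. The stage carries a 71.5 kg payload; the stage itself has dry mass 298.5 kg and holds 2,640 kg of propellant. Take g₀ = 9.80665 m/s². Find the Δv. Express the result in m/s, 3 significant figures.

Δv ≈ 6210 m/s

v_e = Isp · g₀ = 302 × 9.80665 = 2961.6 m/s.
m₀ = payload + dry + propellant = 71.5 + 298.5 + 2,640 = 3,010 kg.
m_f = payload + dry = 71.5 + 298.5 = 370 kg.
Δv = v_e · ln(m₀/m_f) = 2961.6 × ln(8.135) = 2961.6 × 2.0962 ≈ 6208.1 m/s.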